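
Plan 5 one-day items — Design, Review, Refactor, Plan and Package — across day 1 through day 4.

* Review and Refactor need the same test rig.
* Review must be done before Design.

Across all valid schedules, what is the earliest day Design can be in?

day 2

Precedence pushes Design to at least day 2.
Design at day 2 is achievable: Package in day 1; Plan in day 1; Refactor in day 2; Review in day 1; Design in day 2.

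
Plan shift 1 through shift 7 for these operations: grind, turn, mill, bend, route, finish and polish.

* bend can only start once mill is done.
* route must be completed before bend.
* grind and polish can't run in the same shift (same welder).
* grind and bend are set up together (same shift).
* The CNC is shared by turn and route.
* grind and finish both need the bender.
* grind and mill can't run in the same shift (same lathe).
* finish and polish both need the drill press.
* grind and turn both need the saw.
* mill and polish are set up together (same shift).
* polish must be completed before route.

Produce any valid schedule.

grind=shift 3, polish=shift 1, mill=shift 1, bend=shift 3, route=shift 2, turn=shift 1, finish=shift 2

Checking: mill(shift 1) before bend(shift 3); polish(shift 1) before route(shift 2); route(shift 2) before bend(shift 3); finish(shift 2) != polish(shift 1); turn(shift 1) != route(shift 2); grind(shift 3) != turn(shift 1); grind(shift 3) != finish(shift 2); grind(shift 3) != mill(shift 1); grind(shift 3) != polish(shift 1); grind = bend = shift 3; mill = polish = shift 1.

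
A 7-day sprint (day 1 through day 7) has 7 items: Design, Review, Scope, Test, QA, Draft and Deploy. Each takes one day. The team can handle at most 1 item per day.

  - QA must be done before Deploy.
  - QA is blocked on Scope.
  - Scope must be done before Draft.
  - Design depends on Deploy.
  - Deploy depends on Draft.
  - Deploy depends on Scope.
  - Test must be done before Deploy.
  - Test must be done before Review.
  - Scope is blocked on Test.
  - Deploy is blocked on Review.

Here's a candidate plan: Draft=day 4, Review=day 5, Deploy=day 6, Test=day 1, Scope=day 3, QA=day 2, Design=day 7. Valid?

Deploy depends on Scope — holds.
Deploy depends on Draft — holds.
Test must be done before Deploy — holds.
Deploy is blocked on Review — holds.
Scope is blocked on Test — holds.
Scope must be done before Draft — holds.
QA is blocked on Scope — violated.
Design depends on Deploy — holds.
QA must be done before Deploy — holds.
The team can handle at most 1 item per day — holds.
Test must be done before Review — holds.

No — it violates: QA is blocked on Scope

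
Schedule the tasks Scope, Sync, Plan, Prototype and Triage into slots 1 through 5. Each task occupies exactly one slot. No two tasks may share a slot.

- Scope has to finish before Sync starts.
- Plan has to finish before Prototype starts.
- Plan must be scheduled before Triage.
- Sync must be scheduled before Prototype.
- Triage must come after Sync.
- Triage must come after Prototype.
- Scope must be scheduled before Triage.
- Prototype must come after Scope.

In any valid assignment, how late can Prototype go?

4

Precedence pushes Prototype to at least 3; downstream work caps Prototype at 4.
Prototype at 4 is achievable: Scope in 1, Prototype in 4, Triage in 5, Sync in 2, Plan in 3.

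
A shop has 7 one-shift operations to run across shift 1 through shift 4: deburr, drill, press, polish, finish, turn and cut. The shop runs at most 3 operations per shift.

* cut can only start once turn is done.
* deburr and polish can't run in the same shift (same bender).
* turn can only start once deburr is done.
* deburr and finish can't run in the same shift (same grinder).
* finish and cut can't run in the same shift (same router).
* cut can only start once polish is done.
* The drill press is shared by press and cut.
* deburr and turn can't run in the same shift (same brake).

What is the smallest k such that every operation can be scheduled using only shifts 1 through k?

The precedence chain requires at least 3 distinct shifts.
With at most 3 per shift and 7 operations, at least 3 shifts are needed.
3 works (last occupied shift: shift 3): for example polish=shift 2; turn=shift 2; deburr=shift 1; drill=shift 1; press=shift 1; cut=shift 3; finish=shift 2.

3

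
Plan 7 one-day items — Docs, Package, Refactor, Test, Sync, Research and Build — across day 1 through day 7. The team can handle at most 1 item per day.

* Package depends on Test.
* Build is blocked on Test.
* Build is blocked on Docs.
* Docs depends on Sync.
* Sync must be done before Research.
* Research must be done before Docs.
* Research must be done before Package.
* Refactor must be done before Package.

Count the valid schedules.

56

Splitting on Docs: it can be day 3 (5), day 4 (15), day 5 (24), day 6 (12). Listing each branch's schedules as (Package, Refactor, Test, Sync, Research, Build) by day number:
Docs=day 3: (6,4,5,1,2,7) (6,5,4,1,2,7) (7,4,5,1,2,6) (7,5,4,1,2,6) (7,6,4,1,2,5) — 5.
Docs=day 4: (6,1,5,2,3,7) (6,2,5,1,3,7) (6,3,5,1,2,7) (6,5,1,2,3,7) (6,5,2,1,3,7) (6,5,3,1,2,7) (7,1,5,2,3,6) (7,2,5,1,3,6) (7,3,5,1,2,6) (7,5,1,2,3,6) (7,5,2,1,3,6) (7,5,3,1,2,6) (7,6,1,2,3,5) (7,6,2,1,3,5) (7,6,3,1,2,5) — 15.
Docs=day 5: (6,1,2,3,4,7) (6,1,3,2,4,7) (6,1,4,2,3,7) (6,2,1,3,4,7) (6,2,3,1,4,7) (6,2,4,1,3,7) (6,3,1,2,4,7) (6,3,2,1,4,7) (6,3,4,1,2,7) (6,4,1,2,3,7) (6,4,2,1,3,7) (6,4,3,1,2,7) (7,1,2,3,4,6) (7,1,3,2,4,6) (7,1,4,2,3,6) (7,2,1,3,4,6) (7,2,3,1,4,6) (7,2,4,1,3,6) (7,3,1,2,4,6) (7,3,2,1,4,6) (7,3,4,1,2,6) (7,4,1,2,3,6) (7,4,2,1,3,6) (7,4,3,1,2,6) — 24.
Docs=day 6: (5,1,2,3,4,7) (5,1,3,2,4,7) (5,1,4,2,3,7) (5,2,1,3,4,7) (5,2,3,1,4,7) (5,2,4,1,3,7) (5,3,1,2,4,7) (5,3,2,1,4,7) (5,3,4,1,2,7) (5,4,1,2,3,7) (5,4,2,1,3,7) (5,4,3,1,2,7) — 12.
Summing: 5 + 15 + 24 + 12 = 56.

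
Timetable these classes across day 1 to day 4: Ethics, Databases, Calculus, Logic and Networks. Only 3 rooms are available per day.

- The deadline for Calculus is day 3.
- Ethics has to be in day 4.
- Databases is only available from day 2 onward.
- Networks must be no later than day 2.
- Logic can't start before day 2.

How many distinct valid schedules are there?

Splitting on Databases: it can be day 2 (17), day 3 (18), day 4 (18). Listing each branch's schedules as (Ethics, Calculus, Logic, Networks) by day number:
Databases=day 2: (4,1,2,1) (4,1,2,2) (4,1,3,1) (4,1,3,2) (4,1,4,1) (4,1,4,2) (4,2,2,1) (4,2,3,1) (4,2,3,2) (4,2,4,1) (4,2,4,2) (4,3,2,1) (4,3,2,2) (4,3,3,1) (4,3,3,2) (4,3,4,1) (4,3,4,2) — 17.
Databases=day 3: (4,1,2,1) (4,1,2,2) (4,1,3,1) (4,1,3,2) (4,1,4,1) (4,1,4,2) (4,2,2,1) (4,2,2,2) (4,2,3,1) (4,2,3,2) (4,2,4,1) (4,2,4,2) (4,3,2,1) (4,3,2,2) (4,3,3,1) (4,3,3,2) (4,3,4,1) (4,3,4,2) — 18.
Databases=day 4: (4,1,2,1) (4,1,2,2) (4,1,3,1) (4,1,3,2) (4,1,4,1) (4,1,4,2) (4,2,2,1) (4,2,2,2) (4,2,3,1) (4,2,3,2) (4,2,4,1) (4,2,4,2) (4,3,2,1) (4,3,2,2) (4,3,3,1) (4,3,3,2) (4,3,4,1) (4,3,4,2) — 18.
Summing: 17 + 18 + 18 = 53.

53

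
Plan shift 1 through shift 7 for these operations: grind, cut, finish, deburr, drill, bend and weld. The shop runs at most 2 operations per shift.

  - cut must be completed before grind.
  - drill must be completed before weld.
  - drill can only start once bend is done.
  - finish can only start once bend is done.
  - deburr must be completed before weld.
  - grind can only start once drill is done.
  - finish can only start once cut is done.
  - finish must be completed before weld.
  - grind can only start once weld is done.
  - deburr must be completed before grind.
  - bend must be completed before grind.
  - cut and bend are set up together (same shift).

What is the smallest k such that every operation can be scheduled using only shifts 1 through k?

5 shifts

The precedence chain requires at least 4 distinct shifts.
With at most 2 per shift and 7 operations, at least 4 shifts are needed.
Could 4 shifts be enough, i.e. nothing placed later than shift 4? No: grind must come after weld (at shift 1 or later) → {shift 2, shift 3, shift 4}; weld must come before grind (at shift 4 or earlier) → {shift 1, shift 2, shift 3}; drill must come after bend (at shift 1 or later) → {shift 2, shift 3, shift 4}; bend must come before drill (at shift 4 or earlier) → {shift 1, shift 2, shift 3}; grind must come after drill (at shift 2 or later) → {shift 3, shift 4}; drill must come before grind (at shift 4 or earlier) → {shift 2, shift 3}; weld must come after drill (at shift 2 or later) → {shift 3}; drill must come before weld (at shift 3 or earlier) → {shift 2}; finish must come after cut (at shift 1 or later) → {shift 2, shift 3, shift 4}; cut must come before finish (at shift 4 or earlier) → {shift 1, shift 2, shift 3}; deburr must come before weld (at shift 3 or earlier) → {shift 1, shift 2}; finish must come before weld (at shift 3 or earlier) → {shift 2}; cut can't use shift 2, already full with finish and drill (limit 2) → {shift 1, shift 3}; deburr can't use shift 2, already full with finish and drill (limit 2) → {shift 1}; bend can't use shift 2, already full with finish and drill (limit 2) → {shift 1, shift 3}; bend must come before drill (at shift 2 or earlier) → {shift 1}; cut must come before finish (at shift 2 or earlier) → {shift 1}; that puts cut, deburr and bend all in shift 1 — more than 2 per shift.
So 4 shifts is not enough.
5 works (last occupied shift: shift 5): for example finish in shift 2, deburr in shift 3, weld in shift 4, drill in shift 2, grind in shift 5, cut in shift 1, bend in shift 1.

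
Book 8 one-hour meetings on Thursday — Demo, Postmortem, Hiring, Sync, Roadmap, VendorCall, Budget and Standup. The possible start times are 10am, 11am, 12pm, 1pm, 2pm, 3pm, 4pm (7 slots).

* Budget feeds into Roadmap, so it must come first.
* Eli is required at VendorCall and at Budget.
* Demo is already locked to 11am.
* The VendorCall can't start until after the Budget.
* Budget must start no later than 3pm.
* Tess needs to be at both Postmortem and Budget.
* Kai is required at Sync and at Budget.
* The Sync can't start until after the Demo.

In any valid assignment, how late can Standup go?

Standup at 4pm is achievable: Demo -> 11am; Hiring -> 10am; Budget -> 10am; Roadmap -> 11am; Postmortem -> 11am; Sync -> 12pm; Standup -> 4pm; VendorCall -> 11am.

4pm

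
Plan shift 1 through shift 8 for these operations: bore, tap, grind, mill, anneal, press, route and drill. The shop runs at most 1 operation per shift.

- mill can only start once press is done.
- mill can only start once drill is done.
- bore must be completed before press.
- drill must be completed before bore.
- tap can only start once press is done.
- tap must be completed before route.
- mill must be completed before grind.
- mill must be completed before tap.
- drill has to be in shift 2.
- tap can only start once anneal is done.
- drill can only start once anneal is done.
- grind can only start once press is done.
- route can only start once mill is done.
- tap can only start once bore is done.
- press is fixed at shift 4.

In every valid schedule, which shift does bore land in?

shift 3

drill is fixed at shift 2 and must come before bore, so bore is at least shift 3.
press is fixed at shift 4 and must come after bore, so bore is at most shift 3.
So bore must be shift 3.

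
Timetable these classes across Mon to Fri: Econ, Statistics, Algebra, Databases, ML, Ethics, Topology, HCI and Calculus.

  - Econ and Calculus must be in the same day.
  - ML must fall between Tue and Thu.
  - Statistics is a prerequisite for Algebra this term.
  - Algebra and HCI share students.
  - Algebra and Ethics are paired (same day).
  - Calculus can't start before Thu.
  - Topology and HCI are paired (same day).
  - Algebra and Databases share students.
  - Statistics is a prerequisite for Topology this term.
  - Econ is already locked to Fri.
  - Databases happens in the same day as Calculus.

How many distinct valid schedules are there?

Splitting on Statistics: it can be Mon (27), Tue (12), Wed (3). Listing each branch's schedules as (Econ, Algebra, Databases, ML, Ethics, Topology, HCI, Calculus):
Statistics=Mon: (Fri,Tue,Fri,Tue,Tue,Wed,Wed,Fri) (Fri,Tue,Fri,Tue,Tue,Thu,Thu,Fri) (Fri,Tue,Fri,Tue,Tue,Fri,Fri,Fri) (Fri,Tue,Fri,Wed,Tue,Wed,Wed,Fri) (Fri,Tue,Fri,Wed,Tue,Thu,Thu,Fri) (Fri,Tue,Fri,Wed,Tue,Fri,Fri,Fri) (Fri,Tue,Fri,Thu,Tue,Wed,Wed,Fri) (Fri,Tue,Fri,Thu,Tue,Thu,Thu,Fri) (Fri,Tue,Fri,Thu,Tue,Fri,Fri,Fri) (Fri,Wed,Fri,Tue,Wed,Tue,Tue,Fri) (Fri,Wed,Fri,Tue,Wed,Thu,Thu,Fri) (Fri,Wed,Fri,Tue,Wed,Fri,Fri,Fri) (Fri,Wed,Fri,Wed,Wed,Tue,Tue,Fri) (Fri,Wed,Fri,Wed,Wed,Thu,Thu,Fri) (Fri,Wed,Fri,Wed,Wed,Fri,Fri,Fri) (Fri,Wed,Fri,Thu,Wed,Tue,Tue,Fri) (Fri,Wed,Fri,Thu,Wed,Thu,Thu,Fri) (Fri,Wed,Fri,Thu,Wed,Fri,Fri,Fri) (Fri,Thu,Fri,Tue,Thu,Tue,Tue,Fri) (Fri,Thu,Fri,Tue,Thu,Wed,Wed,Fri) (Fri,Thu,Fri,Tue,Thu,Fri,Fri,Fri) (Fri,Thu,Fri,Wed,Thu,Tue,Tue,Fri) (Fri,Thu,Fri,Wed,Thu,Wed,Wed,Fri) (Fri,Thu,Fri,Wed,Thu,Fri,Fri,Fri) (Fri,Thu,Fri,Thu,Thu,Tue,Tue,Fri) (Fri,Thu,Fri,Thu,Thu,Wed,Wed,Fri) (Fri,Thu,Fri,Thu,Thu,Fri,Fri,Fri) — 27.
Statistics=Tue: (Fri,Wed,Fri,Tue,Wed,Thu,Thu,Fri) (Fri,Wed,Fri,Tue,Wed,Fri,Fri,Fri) (Fri,Wed,Fri,Wed,Wed,Thu,Thu,Fri) (Fri,Wed,Fri,Wed,Wed,Fri,Fri,Fri) (Fri,Wed,Fri,Thu,Wed,Thu,Thu,Fri) (Fri,Wed,Fri,Thu,Wed,Fri,Fri,Fri) (Fri,Thu,Fri,Tue,Thu,Wed,Wed,Fri) (Fri,Thu,Fri,Tue,Thu,Fri,Fri,Fri) (Fri,Thu,Fri,Wed,Thu,Wed,Wed,Fri) (Fri,Thu,Fri,Wed,Thu,Fri,Fri,Fri) (Fri,Thu,Fri,Thu,Thu,Wed,Wed,Fri) (Fri,Thu,Fri,Thu,Thu,Fri,Fri,Fri) — 12.
Statistics=Wed: (Fri,Thu,Fri,Tue,Thu,Fri,Fri,Fri) (Fri,Thu,Fri,Wed,Thu,Fri,Fri,Fri) (Fri,Thu,Fri,Thu,Thu,Fri,Fri,Fri) — 3.
Summing: 27 + 12 + 3 = 42.

42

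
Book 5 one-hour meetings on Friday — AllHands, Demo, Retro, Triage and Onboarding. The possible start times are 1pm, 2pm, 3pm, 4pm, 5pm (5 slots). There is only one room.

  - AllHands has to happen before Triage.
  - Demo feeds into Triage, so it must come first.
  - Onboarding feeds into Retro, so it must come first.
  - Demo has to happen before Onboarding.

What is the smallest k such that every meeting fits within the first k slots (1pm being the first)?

The precedence chain requires at least 3 distinct slots.
With at most 1 per slot and 5 meetings, at least 5 slots are needed.
5 works (last occupied slot: 5pm): for example AllHands -> 2pm; Retro -> 5pm; Demo -> 1pm; Triage -> 3pm; Onboarding -> 4pm.

5 slots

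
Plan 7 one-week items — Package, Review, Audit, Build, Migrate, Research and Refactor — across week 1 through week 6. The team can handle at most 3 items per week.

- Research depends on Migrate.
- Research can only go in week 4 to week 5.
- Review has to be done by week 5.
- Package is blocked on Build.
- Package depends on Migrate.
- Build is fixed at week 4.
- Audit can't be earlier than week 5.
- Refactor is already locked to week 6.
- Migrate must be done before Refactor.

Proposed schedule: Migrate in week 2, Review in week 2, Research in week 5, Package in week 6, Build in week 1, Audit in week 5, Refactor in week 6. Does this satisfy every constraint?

Migrate must be done before Refactor — holds.
Package is blocked on Build — holds.
Research can only go in week 4 to week 5 — holds.
Build is fixed at week 4 — violated.
Audit can't be earlier than week 5 — holds.
Review has to be done by week 5 — holds.
The team can handle at most 3 items per week — holds.
Research depends on Migrate — holds.
Refactor is already locked to week 6 — holds.
Package depends on Migrate — holds.

No. Build is fixed at week 4 is not satisfied.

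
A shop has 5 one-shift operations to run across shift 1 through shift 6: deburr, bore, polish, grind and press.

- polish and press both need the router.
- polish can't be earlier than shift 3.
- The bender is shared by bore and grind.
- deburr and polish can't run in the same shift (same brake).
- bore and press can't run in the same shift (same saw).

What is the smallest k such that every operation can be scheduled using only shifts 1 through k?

polish can't be placed before shift 3, so the schedule must run through at least shift 3.
3 works (last occupied shift: shift 3): for example deburr -> shift 1, grind -> shift 2, bore -> shift 1, press -> shift 2, polish -> shift 3.

3 shifts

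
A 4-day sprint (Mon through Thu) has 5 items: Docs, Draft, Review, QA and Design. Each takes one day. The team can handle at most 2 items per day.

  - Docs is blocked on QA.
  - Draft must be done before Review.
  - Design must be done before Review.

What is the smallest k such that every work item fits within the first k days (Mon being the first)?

The precedence chain requires at least 2 distinct days.
With at most 2 per day and 5 work items, at least 3 days are needed.
3 works (last occupied day: Wed): for example Draft -> Mon; Review -> Tue; Docs -> Wed; Design -> Mon; QA -> Tue.

3 days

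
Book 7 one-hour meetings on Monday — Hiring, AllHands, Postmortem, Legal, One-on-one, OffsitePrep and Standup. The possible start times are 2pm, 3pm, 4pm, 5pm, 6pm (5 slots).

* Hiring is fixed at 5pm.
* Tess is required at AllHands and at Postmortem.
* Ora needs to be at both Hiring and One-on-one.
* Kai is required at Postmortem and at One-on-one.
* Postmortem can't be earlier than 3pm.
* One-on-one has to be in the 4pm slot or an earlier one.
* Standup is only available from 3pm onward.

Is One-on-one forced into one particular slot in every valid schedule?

One-on-one can be 2pm (e.g. OffsitePrep=2pm; One-on-one=2pm; Legal=2pm; Hiring=5pm; Postmortem=3pm; AllHands=2pm; Standup=3pm) or 3pm (e.g. AllHands in 2pm, Hiring in 5pm, Standup in 3pm, One-on-one in 3pm, Legal in 2pm, Postmortem in 4pm, OffsitePrep in 2pm).

No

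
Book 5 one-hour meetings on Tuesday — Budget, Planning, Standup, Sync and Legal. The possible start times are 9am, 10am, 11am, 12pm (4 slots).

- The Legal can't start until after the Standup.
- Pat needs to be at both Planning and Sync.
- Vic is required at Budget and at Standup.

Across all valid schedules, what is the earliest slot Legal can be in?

Precedence pushes Legal to at least 10am.
Legal at 10am is achievable: Sync -> 10am, Standup -> 9am, Planning -> 9am, Budget -> 10am, Legal -> 10am.

10am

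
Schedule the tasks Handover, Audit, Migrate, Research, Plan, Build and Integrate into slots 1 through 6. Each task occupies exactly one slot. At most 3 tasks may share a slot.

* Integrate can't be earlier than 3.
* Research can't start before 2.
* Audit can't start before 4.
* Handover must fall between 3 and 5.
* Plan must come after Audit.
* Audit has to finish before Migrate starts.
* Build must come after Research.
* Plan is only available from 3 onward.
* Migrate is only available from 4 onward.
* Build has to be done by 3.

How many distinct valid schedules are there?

Splitting on Handover: it can be 3 (20), 4 (20), 5 (19). Listing each branch's schedules as (Audit, Migrate, Research, Plan, Build, Integrate):
Handover=3: (4,5,2,5,3,3) (4,5,2,5,3,4) (4,5,2,5,3,5) (4,5,2,5,3,6) (4,5,2,6,3,3) (4,5,2,6,3,4) (4,5,2,6,3,5) (4,5,2,6,3,6) (4,6,2,5,3,3) (4,6,2,5,3,4) (4,6,2,5,3,5) (4,6,2,5,3,6) (4,6,2,6,3,3) (4,6,2,6,3,4) (4,6,2,6,3,5) (4,6,2,6,3,6) (5,6,2,6,3,3) (5,6,2,6,3,4) (5,6,2,6,3,5) (5,6,2,6,3,6) — 20.
Handover=4: (4,5,2,5,3,3) (4,5,2,5,3,4) (4,5,2,5,3,5) (4,5,2,5,3,6) (4,5,2,6,3,3) (4,5,2,6,3,4) (4,5,2,6,3,5) (4,5,2,6,3,6) (4,6,2,5,3,3) (4,6,2,5,3,4) (4,6,2,5,3,5) (4,6,2,5,3,6) (4,6,2,6,3,3) (4,6,2,6,3,4) (4,6,2,6,3,5) (4,6,2,6,3,6) (5,6,2,6,3,3) (5,6,2,6,3,4) (5,6,2,6,3,5) (5,6,2,6,3,6) — 20.
Handover=5: (4,5,2,5,3,3) (4,5,2,5,3,4) (4,5,2,5,3,6) (4,5,2,6,3,3) (4,5,2,6,3,4) (4,5,2,6,3,5) (4,5,2,6,3,6) (4,6,2,5,3,3) (4,6,2,5,3,4) (4,6,2,5,3,5) (4,6,2,5,3,6) (4,6,2,6,3,3) (4,6,2,6,3,4) (4,6,2,6,3,5) (4,6,2,6,3,6) (5,6,2,6,3,3) (5,6,2,6,3,4) (5,6,2,6,3,5) (5,6,2,6,3,6) — 19.
Summing: 20 + 20 + 19 = 59.

59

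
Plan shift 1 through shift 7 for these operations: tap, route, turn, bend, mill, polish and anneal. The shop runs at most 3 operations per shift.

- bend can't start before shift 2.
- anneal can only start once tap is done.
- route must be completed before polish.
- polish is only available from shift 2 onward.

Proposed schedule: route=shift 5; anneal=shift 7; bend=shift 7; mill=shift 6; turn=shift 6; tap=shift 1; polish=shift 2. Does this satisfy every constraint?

The shop runs at most 3 operations per shift — holds.
anneal can only start once tap is done — holds.
route must be completed before polish — violated.
bend can't start before shift 2 — holds.
polish is only available from shift 2 onward — holds.

No — it violates: route must be completed before polish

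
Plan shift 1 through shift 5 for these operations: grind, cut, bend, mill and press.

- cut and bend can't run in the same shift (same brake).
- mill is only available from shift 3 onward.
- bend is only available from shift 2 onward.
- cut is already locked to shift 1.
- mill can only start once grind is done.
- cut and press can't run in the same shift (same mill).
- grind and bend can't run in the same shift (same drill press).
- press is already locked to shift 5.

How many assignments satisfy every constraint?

30

Splitting on grind: it can be shift 1 (12), shift 2 (9), shift 3 (6), shift 4 (3). Listing each branch's schedules as (cut, bend, mill, press) by shift number:
grind=shift 1: (1,2,3,5) (1,2,4,5) (1,2,5,5) (1,3,3,5) (1,3,4,5) (1,3,5,5) (1,4,3,5) (1,4,4,5) (1,4,5,5) (1,5,3,5) (1,5,4,5) (1,5,5,5) — 12.
grind=shift 2: (1,3,3,5) (1,3,4,5) (1,3,5,5) (1,4,3,5) (1,4,4,5) (1,4,5,5) (1,5,3,5) (1,5,4,5) (1,5,5,5) — 9.
grind=shift 3: (1,2,4,5) (1,2,5,5) (1,4,4,5) (1,4,5,5) (1,5,4,5) (1,5,5,5) — 6.
grind=shift 4: (1,2,5,5) (1,3,5,5) (1,5,5,5) — 3.
Summing: 12 + 9 + 6 + 3 = 30.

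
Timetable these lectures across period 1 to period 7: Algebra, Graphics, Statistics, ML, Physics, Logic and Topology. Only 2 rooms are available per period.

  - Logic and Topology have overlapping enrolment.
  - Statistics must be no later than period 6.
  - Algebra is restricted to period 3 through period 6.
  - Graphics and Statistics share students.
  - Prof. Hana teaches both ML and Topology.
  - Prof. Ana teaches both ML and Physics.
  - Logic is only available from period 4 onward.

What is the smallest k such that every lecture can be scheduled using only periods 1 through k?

With at most 2 per period and 7 lectures, at least 4 periods are needed.
Logic can't be placed before period 4, so the schedule must run through at least period 4.
4 works (last occupied period: period 4): for example Algebra=period 3, Logic=period 4, Topology=period 3, ML=period 1, Statistics=period 2, Physics=period 2, Graphics=period 1.

4 periods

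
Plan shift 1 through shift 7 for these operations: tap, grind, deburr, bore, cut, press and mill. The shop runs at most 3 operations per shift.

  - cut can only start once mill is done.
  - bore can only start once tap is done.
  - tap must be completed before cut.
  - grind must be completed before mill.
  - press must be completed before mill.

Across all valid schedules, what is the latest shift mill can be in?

shift 6

Precedence pushes mill to at least shift 2; downstream work caps mill at shift 6.
mill at shift 6 is achievable: bore=shift 2; grind=shift 1; deburr=shift 2; press=shift 1; cut=shift 7; tap=shift 1; mill=shift 6.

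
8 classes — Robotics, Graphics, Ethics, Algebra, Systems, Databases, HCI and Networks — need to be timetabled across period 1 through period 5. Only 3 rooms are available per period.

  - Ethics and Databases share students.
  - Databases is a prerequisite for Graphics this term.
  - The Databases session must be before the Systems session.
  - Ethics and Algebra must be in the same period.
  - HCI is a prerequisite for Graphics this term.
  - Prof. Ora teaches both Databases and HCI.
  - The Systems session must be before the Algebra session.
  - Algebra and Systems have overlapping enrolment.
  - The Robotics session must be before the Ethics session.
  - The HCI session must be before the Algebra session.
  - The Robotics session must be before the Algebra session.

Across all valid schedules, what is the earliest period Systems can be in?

Precedence pushes Systems to at least period 2; downstream work caps Systems at period 4.
Systems at period 2 is achievable: Robotics in period 1, Networks in period 1, Databases in period 1, Algebra in period 3, Ethics in period 3, Graphics in period 3, Systems in period 2, HCI in period 2.

period 2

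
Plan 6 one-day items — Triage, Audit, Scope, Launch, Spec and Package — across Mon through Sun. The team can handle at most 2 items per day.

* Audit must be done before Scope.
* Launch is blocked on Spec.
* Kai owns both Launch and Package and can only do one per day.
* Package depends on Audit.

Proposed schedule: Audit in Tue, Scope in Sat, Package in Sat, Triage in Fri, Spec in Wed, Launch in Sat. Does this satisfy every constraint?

No — it violates: Kai owns both Launch and Package and can only do one per day

The team can handle at most 2 items per day — violated.
Launch is blocked on Spec — holds.
Audit must be done before Scope — holds.
Kai owns both Launch and Package and can only do one per day — violated.
Package depends on Audit — holds.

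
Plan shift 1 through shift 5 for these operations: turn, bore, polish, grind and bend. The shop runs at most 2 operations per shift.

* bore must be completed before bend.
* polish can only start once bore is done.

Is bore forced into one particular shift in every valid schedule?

bore can be shift 1 (e.g. bend in shift 2; grind in shift 3; polish in shift 2; bore in shift 1; turn in shift 1) or shift 2 (e.g. bend=shift 3, grind=shift 1, polish=shift 3, turn=shift 1, bore=shift 2).

No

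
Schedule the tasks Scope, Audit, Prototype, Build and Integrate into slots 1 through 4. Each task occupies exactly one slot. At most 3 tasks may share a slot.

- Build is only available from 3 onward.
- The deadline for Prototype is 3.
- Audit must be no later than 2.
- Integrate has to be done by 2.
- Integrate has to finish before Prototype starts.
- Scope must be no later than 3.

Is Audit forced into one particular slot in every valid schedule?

Audit can be 1 (e.g. Build -> 3, Integrate -> 1, Prototype -> 2, Audit -> 1, Scope -> 1) or 2 (e.g. Build -> 3; Audit -> 2; Integrate -> 1; Prototype -> 2; Scope -> 1).

No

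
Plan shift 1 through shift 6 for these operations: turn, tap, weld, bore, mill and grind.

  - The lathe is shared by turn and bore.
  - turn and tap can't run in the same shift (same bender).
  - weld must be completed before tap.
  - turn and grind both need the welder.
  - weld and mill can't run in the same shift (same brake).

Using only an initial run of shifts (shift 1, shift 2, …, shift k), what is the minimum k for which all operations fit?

The precedence chain requires at least 2 distinct shifts.
2 works (last occupied shift: shift 2): for example tap in shift 2; turn in shift 1; bore in shift 2; mill in shift 2; weld in shift 1; grind in shift 2.

2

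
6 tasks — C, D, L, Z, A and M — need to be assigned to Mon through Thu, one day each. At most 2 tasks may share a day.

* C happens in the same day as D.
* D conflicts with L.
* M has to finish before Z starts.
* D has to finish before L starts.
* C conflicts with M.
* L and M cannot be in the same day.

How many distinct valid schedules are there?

34

Splitting on C: it can be Mon (15), Tue (12), Wed (7). Listing each branch's schedules as (D, L, Z, A, M):
C=Mon: (Mon,Tue,Thu,Tue,Wed) (Mon,Tue,Thu,Wed,Wed) (Mon,Tue,Thu,Thu,Wed) (Mon,Wed,Wed,Tue,Tue) (Mon,Wed,Wed,Thu,Tue) (Mon,Wed,Thu,Tue,Tue) (Mon,Wed,Thu,Wed,Tue) (Mon,Wed,Thu,Thu,Tue) (Mon,Thu,Wed,Tue,Tue) (Mon,Thu,Wed,Wed,Tue) (Mon,Thu,Wed,Thu,Tue) (Mon,Thu,Thu,Tue,Tue) (Mon,Thu,Thu,Tue,Wed) (Mon,Thu,Thu,Wed,Tue) (Mon,Thu,Thu,Wed,Wed) — 15.
C=Tue: (Tue,Wed,Wed,Mon,Mon) (Tue,Wed,Wed,Thu,Mon) (Tue,Wed,Thu,Mon,Mon) (Tue,Wed,Thu,Wed,Mon) (Tue,Wed,Thu,Thu,Mon) (Tue,Thu,Wed,Mon,Mon) (Tue,Thu,Wed,Wed,Mon) (Tue,Thu,Wed,Thu,Mon) (Tue,Thu,Thu,Mon,Mon) (Tue,Thu,Thu,Mon,Wed) (Tue,Thu,Thu,Wed,Mon) (Tue,Thu,Thu,Wed,Wed) — 12.
C=Wed: (Wed,Thu,Tue,Mon,Mon) (Wed,Thu,Tue,Tue,Mon) (Wed,Thu,Tue,Thu,Mon) (Wed,Thu,Thu,Mon,Mon) (Wed,Thu,Thu,Mon,Tue) (Wed,Thu,Thu,Tue,Mon) (Wed,Thu,Thu,Tue,Tue) — 7.
Summing: 15 + 12 + 7 = 34.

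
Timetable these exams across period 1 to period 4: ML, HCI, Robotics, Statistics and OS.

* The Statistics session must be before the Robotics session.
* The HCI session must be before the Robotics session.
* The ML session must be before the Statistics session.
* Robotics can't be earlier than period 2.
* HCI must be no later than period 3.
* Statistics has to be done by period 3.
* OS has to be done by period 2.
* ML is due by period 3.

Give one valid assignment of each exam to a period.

OS in period 1, ML in period 1, HCI in period 1, Statistics in period 2, Robotics in period 3

Checking: HCI(period 1) before Robotics(period 3); ML(period 1) before Statistics(period 2); Statistics(period 2) before Robotics(period 3); OS=period 1 in [period 1,period 2]; Statistics=period 2 in [period 1,period 3]; ML=period 1 in [period 1,period 3]; Robotics=period 3 in [period 2,period 4]; HCI=period 1 in [period 1,period 3].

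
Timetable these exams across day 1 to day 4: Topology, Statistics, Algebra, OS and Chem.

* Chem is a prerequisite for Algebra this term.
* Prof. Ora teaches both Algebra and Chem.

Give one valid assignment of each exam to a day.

Topology=day 1, Statistics=day 1, OS=day 1, Chem=day 1, Algebra=day 2

Checking: Chem(day 1) before Algebra(day 2); Algebra(day 2) != Chem(day 1).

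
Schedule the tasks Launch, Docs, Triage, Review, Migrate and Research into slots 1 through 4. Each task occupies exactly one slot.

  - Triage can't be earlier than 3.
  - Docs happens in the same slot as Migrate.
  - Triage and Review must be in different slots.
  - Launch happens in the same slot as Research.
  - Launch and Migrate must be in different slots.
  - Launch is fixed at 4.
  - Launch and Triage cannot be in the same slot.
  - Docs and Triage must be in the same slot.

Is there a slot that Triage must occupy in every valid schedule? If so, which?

3

Triage's window is 3–4.
Launch is fixed at 4, and Triage can't share a slot with Launch.
So Triage must be 3.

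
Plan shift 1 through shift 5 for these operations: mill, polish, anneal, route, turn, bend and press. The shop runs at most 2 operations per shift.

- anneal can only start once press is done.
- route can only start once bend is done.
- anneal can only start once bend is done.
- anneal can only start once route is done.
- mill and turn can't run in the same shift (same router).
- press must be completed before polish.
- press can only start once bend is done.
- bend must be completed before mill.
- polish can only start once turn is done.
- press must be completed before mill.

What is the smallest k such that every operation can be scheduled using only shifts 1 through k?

The precedence chain requires at least 3 distinct shifts.
With at most 2 per shift and 7 operations, at least 4 shifts are needed.
4 works (last occupied shift: shift 4): for example press in shift 2, mill in shift 3, turn in shift 1, bend in shift 1, polish in shift 4, route in shift 2, anneal in shift 3.

4 shifts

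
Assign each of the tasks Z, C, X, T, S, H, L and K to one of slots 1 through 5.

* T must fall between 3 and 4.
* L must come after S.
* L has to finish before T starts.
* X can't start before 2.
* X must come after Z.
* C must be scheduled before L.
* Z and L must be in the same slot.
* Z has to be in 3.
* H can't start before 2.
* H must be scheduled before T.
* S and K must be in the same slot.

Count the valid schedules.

16

Splitting on C: it can be 1 (8), 2 (8). Listing each branch's schedules as (Z, X, T, S, H, L, K):
C=1: (3,4,4,1,2,3,1) (3,4,4,1,3,3,1) (3,4,4,2,2,3,2) (3,4,4,2,3,3,2) (3,5,4,1,2,3,1) (3,5,4,1,3,3,1) (3,5,4,2,2,3,2) (3,5,4,2,3,3,2) — 8.
C=2: (3,4,4,1,2,3,1) (3,4,4,1,3,3,1) (3,4,4,2,2,3,2) (3,4,4,2,3,3,2) (3,5,4,1,2,3,1) (3,5,4,1,3,3,1) (3,5,4,2,2,3,2) (3,5,4,2,3,3,2) — 8.
Summing: 8 + 8 = 16.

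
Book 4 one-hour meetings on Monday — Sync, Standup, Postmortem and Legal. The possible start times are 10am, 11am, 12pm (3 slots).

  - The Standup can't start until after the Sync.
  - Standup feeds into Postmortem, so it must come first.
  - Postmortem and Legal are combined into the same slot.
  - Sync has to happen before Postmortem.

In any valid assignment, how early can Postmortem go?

12pm

Precedence pushes Postmortem to at least 12pm.
Postmortem at 12pm is achievable: Legal in 12pm; Standup in 11am; Sync in 10am; Postmortem in 12pm.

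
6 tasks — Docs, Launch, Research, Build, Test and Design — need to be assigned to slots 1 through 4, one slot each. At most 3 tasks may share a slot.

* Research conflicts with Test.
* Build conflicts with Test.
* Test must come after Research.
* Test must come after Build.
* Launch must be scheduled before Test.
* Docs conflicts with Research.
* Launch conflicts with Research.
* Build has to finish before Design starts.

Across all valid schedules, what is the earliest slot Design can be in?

Precedence pushes Design to at least 2.
Design at 2 is achievable: Test -> 3, Research -> 2, Docs -> 1, Design -> 2, Launch -> 1, Build -> 1.

2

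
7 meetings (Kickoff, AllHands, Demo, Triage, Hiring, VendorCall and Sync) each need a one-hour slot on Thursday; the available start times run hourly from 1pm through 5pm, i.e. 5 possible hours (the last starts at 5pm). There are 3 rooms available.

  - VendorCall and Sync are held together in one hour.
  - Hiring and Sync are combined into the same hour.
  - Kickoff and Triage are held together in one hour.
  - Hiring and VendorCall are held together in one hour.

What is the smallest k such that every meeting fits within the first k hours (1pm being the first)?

With at most 3 per hour and 7 meetings, at least 3 hours are needed.
3 works (last occupied hour: 3pm): for example Demo in 2pm; Triage in 1pm; Hiring in 3pm; VendorCall in 3pm; AllHands in 1pm; Sync in 3pm; Kickoff in 1pm.

3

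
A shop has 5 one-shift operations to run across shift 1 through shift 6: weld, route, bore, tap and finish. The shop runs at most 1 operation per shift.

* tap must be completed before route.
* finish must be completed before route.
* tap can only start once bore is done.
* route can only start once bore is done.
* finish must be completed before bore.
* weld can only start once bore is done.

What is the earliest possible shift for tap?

shift 3

Precedence pushes tap to at least shift 3; downstream work caps tap at shift 5.
tap at shift 3 is achievable: tap=shift 3; route=shift 4; bore=shift 2; finish=shift 1; weld=shift 5.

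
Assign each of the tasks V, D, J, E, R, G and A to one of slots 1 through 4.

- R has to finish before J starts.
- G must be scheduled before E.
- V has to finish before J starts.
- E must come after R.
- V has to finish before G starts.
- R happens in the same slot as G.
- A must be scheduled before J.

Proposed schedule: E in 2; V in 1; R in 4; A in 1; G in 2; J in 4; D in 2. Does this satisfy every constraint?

No — it violates: E must come after R

V has to finish before G starts — holds.
E must come after R — violated.
R happens in the same slot as G — violated.
R has to finish before J starts — violated.
A must be scheduled before J — holds.
G must be scheduled before E — violated.
V has to finish before J starts — holds.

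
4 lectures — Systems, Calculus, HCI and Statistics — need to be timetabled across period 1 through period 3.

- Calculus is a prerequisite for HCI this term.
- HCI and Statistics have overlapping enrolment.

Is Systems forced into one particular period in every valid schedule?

Systems can be period 1 (e.g. Calculus in period 1; Systems in period 1; Statistics in period 1; HCI in period 2) or period 2 (e.g. Statistics in period 1; Calculus in period 1; Systems in period 2; HCI in period 2).

No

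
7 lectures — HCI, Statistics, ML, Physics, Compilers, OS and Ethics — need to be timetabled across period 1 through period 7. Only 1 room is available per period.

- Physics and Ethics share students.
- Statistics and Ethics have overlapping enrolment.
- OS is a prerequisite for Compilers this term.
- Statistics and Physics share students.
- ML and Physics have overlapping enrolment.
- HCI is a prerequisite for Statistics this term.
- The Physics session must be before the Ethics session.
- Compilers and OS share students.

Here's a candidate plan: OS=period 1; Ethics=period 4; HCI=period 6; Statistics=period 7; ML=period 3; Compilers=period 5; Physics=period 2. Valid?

Yes

Statistics and Ethics have overlapping enrolment — holds.
Statistics and Physics share students — holds.
The Physics session must be before the Ethics session — holds.
Compilers and OS share students — holds.
Physics and Ethics share students — holds.
Only 1 room is available per period — holds.
OS is a prerequisite for Compilers this term — holds.
ML and Physics have overlapping enrolment — holds.
HCI is a prerequisite for Statistics this term — holds.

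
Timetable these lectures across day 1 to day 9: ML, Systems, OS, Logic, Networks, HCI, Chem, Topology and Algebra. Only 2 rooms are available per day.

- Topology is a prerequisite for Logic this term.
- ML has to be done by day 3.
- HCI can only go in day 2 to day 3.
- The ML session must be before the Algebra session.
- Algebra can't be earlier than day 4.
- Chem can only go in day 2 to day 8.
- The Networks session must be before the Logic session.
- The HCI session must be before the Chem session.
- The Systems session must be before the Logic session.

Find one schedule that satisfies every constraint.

ML in day 1, OS in day 5, HCI in day 2, Topology in day 3, Networks in day 2, Logic in day 4, Algebra in day 4, Systems in day 1, Chem in day 3

Checking: HCI(day 2) before Chem(day 3); Topology(day 3) before Logic(day 4); Networks(day 2) before Logic(day 4); ML(day 1) before Algebra(day 4); Systems(day 1) before Logic(day 4); ML=day 1 in [day 1,day 3]; HCI=day 2 in [day 2,day 3]; Chem=day 3 in [day 2,day 8]; Algebra=day 4 in [day 4,day 9]; max 2 per day (cap 2).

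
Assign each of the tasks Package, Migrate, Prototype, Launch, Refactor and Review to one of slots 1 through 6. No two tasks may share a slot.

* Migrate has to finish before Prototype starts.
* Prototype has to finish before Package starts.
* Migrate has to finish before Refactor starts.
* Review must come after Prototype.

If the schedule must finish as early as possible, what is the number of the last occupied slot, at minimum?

6

The precedence chain requires at least 3 distinct slots.
With at most 1 per slot and 6 tasks, at least 6 slots are needed.
6 works (last occupied slot: 6): for example Migrate -> 1; Package -> 3; Prototype -> 2; Review -> 5; Launch -> 6; Refactor -> 4.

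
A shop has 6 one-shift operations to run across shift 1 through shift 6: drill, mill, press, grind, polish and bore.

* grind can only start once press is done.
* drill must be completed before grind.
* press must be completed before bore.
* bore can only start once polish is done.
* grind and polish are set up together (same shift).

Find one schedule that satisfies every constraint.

mill -> shift 1; bore -> shift 3; grind -> shift 2; drill -> shift 1; press -> shift 1; polish -> shift 2

Checking: drill(shift 1) before grind(shift 2); press(shift 1) before bore(shift 3); press(shift 1) before grind(shift 2); polish(shift 2) before bore(shift 3); grind = polish = shift 2.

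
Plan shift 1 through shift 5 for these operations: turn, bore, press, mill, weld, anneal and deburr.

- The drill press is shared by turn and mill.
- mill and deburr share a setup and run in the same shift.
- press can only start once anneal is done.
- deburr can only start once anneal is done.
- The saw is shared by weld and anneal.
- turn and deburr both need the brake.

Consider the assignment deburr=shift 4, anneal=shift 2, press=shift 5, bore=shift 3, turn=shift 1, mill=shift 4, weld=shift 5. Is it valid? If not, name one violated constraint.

deburr can only start once anneal is done — holds.
mill and deburr share a setup and run in the same shift — holds.
turn and deburr both need the brake — holds.
press can only start once anneal is done — holds.
The drill press is shared by turn and mill — holds.
The saw is shared by weld and anneal — holds.

Valid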